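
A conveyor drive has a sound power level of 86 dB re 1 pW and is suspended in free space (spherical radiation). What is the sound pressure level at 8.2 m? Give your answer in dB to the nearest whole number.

L_p = L_w − 10·log₁₀(4π·r²) with r = 8.2 m.
4π·r² = 845 m², 10·log₁₀ of that is 29.268 dB.
L_p = 86 − 29.268 = 56.73 dB.

57 dB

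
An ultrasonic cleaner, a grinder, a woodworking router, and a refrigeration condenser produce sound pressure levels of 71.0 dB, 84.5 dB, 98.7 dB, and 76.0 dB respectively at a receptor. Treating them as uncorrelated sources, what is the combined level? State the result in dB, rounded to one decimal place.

98.9 dB

Incoherent sources combine by intensity addition: L_total = 10·log₁₀(Σ 10^(L_i/10)).
Σ 10^(L/10) = 10^(71.0/10) + 10^(84.5/10) + 10^(98.7/10) + 10^(76.0/10) = 7.747e+09.
L_total = 10·log₁₀(7.747e+09) = 98.89 dB.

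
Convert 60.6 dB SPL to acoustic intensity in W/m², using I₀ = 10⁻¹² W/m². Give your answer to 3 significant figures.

1.15e-06 W/m²

I/I₀ = 10^(60.6/10) = 1.148e+06, so I = 1.148e+06 × 10⁻¹² W/m².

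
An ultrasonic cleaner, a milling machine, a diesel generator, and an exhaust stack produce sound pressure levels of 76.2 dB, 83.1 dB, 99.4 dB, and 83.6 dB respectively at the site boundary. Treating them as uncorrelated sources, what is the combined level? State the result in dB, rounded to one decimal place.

Incoherent sources combine by intensity addition: L_total = 10·log₁₀(Σ 10^(L_i/10)).
Σ 10^(L/10) = 10^(76.2/10) + 10^(83.1/10) + 10^(99.4/10) + 10^(83.6/10) = 9.185e+09.
L_total = 10·log₁₀(9.185e+09) = 99.63 dB.

99.6 dB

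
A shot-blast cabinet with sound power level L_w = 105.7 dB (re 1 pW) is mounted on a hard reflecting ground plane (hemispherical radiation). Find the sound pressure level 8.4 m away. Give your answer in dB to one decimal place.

79.2 dB

The power spreads over a hemisphere of area 2π·r², so L_p = L_w − 10·log₁₀(2π·r²).
2π·r² = 443.3 m², 10·log₁₀ of that is 26.467 dB.
L_p = 105.7 − 26.467 = 79.23 dB.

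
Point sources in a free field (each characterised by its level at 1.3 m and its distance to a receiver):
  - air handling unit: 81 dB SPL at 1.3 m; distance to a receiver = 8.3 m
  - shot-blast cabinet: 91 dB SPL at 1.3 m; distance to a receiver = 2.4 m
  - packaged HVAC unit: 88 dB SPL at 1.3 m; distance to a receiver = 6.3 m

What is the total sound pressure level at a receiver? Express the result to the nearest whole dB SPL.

First find each source's level at the receiver (point-source: −20·log₁₀(r/r_ref)), then combine on an intensity basis.
air handling unit: 81 − 20·log₁₀(8.3/1.3) = 81 − 16.10 = 64.90 dB SPL.
shot-blast cabinet: 91 − 20·log₁₀(2.4/1.3) = 91 − 5.33 = 85.67 dB SPL.
packaged HVAC unit: 88 − 20·log₁₀(6.3/1.3) = 88 − 13.71 = 74.29 dB SPL.
Σ 10^(L/10) = 3.993e+08 → L_total = 10·log₁₀(3.993e+08) = 86.01 dB SPL.

86 dB SPL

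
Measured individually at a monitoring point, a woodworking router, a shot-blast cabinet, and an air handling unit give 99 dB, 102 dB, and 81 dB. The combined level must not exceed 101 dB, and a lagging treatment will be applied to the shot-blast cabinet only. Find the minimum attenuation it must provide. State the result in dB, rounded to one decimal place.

Everything except the shot-blast cabinet sums to 10^(99/10) + 10^(81/10) = 8.069e+09 in linear terms, 99.07 dB.
The limit corresponds to 10^(101/10) = 1.259e+10; subtracting the fixed part leaves 4.520e+09 for the shot-blast cabinet, i.e. 96.55 dB.
So the shot-blast cabinet must be reduced from 102 to 96.55 dB: IL = 5.45 dB.

5.4 dB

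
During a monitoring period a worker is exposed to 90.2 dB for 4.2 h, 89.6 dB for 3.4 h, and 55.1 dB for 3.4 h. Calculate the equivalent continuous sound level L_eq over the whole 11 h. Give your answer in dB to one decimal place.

The energy average is taken in the linear domain: L_eq = 10·log₁₀[(Σ tᵢ·10^(Lᵢ/10))/T], T = 11 h.
Σ tᵢ·10^(Lᵢ/10) = 4.2·10^(90.2/10) + 3.4·10^(89.6/10) + 3.4·10^(55.1/10) = 7.500e+09.
L_eq = 10·log₁₀(7.500e+09/11) = 88.34 dB.

88.3 dB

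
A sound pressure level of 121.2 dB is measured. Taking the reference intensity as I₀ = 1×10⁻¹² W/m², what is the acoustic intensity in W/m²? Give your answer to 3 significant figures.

1.32 W/m²

I/I₀ = 10^(121.2/10) = 1.318e+12, so I = 1.318e+12 × 10⁻¹² W/m².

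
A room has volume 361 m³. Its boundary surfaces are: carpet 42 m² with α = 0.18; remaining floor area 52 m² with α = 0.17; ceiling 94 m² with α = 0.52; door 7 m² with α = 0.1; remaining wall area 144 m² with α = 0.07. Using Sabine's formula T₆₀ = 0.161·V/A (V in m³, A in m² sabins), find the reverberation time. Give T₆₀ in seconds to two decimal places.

Summing Sᵢαᵢ: 42·0.18 + 52·0.17 + 94·0.52 + 7·0.1 + 144·0.07 = 76.06 m².
T₆₀ = 0.161·V/A = 0.161·361/76.06 = 0.764 s.

0.76 s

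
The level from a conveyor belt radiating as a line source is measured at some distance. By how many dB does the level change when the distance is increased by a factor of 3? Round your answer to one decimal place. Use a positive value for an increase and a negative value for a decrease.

A line source loses 3 dB per doubling of distance; generally ΔL = −10·log₁₀(r₂/r₁).
ΔL = −10·log₁₀(3) = -4.77 dB.

-4.8 dB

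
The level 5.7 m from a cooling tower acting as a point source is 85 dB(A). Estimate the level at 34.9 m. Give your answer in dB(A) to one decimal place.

69.3 dB(A)

For a point source, L₂ = L₁ − 20·log₁₀(r₂/r₁).
L₂ = 85 − 20·log₁₀(34.9/5.7) = 85 − 15.739 = 69.26 dB(A).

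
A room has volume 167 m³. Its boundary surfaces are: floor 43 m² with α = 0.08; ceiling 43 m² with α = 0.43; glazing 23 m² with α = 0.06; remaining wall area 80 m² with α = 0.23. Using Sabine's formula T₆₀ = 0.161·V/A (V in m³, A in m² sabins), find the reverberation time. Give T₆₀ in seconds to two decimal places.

0.64 s

Total absorption A = 43·0.08 + 43·0.43 + 23·0.06 + 80·0.23 = 41.71 m² sabins.
T₆₀ = 0.161 × 167 / 41.71 = 0.645 s.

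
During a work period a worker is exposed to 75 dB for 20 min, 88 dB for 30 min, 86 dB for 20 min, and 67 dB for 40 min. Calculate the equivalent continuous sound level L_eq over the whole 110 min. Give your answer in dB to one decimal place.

84.0 dB

Weight each interval's intensity by its duration and average over T = 110 min:
Σ tᵢ·10^(Lᵢ/10) = 20·10^(75/10) + 30·10^(88/10) + 20·10^(86/10) + 40·10^(67/10) = 2.772e+10.
L_eq = 10·log₁₀(2.772e+10/110) = 84.01 dB.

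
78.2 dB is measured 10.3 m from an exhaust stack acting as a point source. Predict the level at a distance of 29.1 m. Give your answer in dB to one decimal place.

Point-source attenuation: ΔL = 20·log₁₀(r₂/r₁) = 20·log₁₀(29.1/10.3) = 9.021 dB.
L₂ = 78.2 − 20·log₁₀(29.1/10.3) = 78.2 − 9.021 = 69.18 dB.

69.2 dB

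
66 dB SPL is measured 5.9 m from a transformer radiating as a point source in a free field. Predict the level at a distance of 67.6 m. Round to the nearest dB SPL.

45 dB SPL

Spherical spreading from a point source gives a 20·log₁₀(r₂/r₁) drop.
L₂ = 66 − 20·log₁₀(67.6/5.9) = 66 − 21.182 = 44.82 dB SPL.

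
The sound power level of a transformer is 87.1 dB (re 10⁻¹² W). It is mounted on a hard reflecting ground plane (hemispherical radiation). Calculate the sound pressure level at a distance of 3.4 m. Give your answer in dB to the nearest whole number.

68 dB

L_p = L_w − 10·log₁₀(2π·r²) with r = 3.4 m.
2π·r² = 72.63 m², 10·log₁₀ of that is 18.611 dB.
L_p = 87.1 − 18.611 = 68.49 dB.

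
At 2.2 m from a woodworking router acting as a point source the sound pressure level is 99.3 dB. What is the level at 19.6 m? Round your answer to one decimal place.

Spherical spreading from a point source gives a 20·log₁₀(r₂/r₁) drop.
L₂ = 99.3 − 20·log₁₀(19.6/2.2) = 99.3 − 18.997 = 80.30 dB.

80.3 dB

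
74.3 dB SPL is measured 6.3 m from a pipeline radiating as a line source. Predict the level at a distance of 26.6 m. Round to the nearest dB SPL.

Line-source attenuation: ΔL = 10·log₁₀(r₂/r₁) = 10·log₁₀(26.6/6.3) = 6.255 dB.
L₂ = 74.3 − 10·log₁₀(26.6/6.3) = 74.3 − 6.255 = 68.04 dB SPL.

68 dB SPL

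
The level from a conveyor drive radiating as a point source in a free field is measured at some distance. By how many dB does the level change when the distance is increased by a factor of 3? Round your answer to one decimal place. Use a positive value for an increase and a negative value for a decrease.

With spherical spreading the level changes by −20·log₁₀(r₂/r₁).
ΔL = −20·log₁₀(3) = -9.54 dB.

-9.5 dB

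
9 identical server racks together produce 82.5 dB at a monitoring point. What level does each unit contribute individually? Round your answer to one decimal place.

73.0 dB

9 equal contributions raise the level by 10·log₁₀ 9 = 9.542 dB, so each unit alone gives 82.5 − 9.542.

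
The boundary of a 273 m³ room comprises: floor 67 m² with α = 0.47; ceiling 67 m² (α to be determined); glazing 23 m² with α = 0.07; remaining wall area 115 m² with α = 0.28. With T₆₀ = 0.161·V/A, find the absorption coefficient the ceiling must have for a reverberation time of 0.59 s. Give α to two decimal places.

From T₆₀ = 0.161·V/A, the target T₆₀ = 0.59 s needs A = 0.161·273/0.59 = 74.50 m².
Absorption from the other surfaces = 67·0.47 + 23·0.07 + 115·0.28 = 65.30 m², so the ceiling must supply 9.20 m² over 67 m².
α = 9.20/67 = 0.137.

0.14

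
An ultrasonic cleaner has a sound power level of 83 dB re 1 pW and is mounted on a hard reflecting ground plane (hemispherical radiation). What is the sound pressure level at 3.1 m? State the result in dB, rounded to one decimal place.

65.2 dB

Free-field hemispherical radiation: L_p = L_w − 10·log₁₀(2π·r²), r = 3.1 m.
2π·r² = 60.38 m², 10·log₁₀ of that is 17.809 dB.
L_p = 83 − 17.809 = 65.19 dB.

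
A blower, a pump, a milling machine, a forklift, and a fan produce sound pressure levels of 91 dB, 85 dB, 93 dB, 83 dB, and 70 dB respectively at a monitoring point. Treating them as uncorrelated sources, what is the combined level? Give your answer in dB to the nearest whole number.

For uncorrelated sources the intensities add, so convert each level to linear form, sum, and take 10·log₁₀ of the total.
Σ 10^(L/10) = 10^(91/10) + 10^(85/10) + 10^(93/10) + 10^(83/10) + 10^(70/10) = 3.780e+09.
L_total = 10·log₁₀(3.780e+09) = 95.77 dB.

96 dB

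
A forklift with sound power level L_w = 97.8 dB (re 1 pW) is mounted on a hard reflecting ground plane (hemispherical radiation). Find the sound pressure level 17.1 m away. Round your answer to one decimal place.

L_p = L_w − 10·log₁₀(2π·r²) with r = 17.1 m.
2π·r² = 1837 m², 10·log₁₀ of that is 32.642 dB.
L_p = 97.8 − 32.642 = 65.16 dB.

65.2 dB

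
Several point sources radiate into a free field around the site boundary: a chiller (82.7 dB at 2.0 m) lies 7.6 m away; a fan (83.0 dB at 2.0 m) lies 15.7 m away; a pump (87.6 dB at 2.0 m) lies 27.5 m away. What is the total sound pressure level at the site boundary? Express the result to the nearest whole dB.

73 dB

Apply inverse-square spreading to bring every level to the receiver, then sum 10^(L/10).
chiller: 82.7 − 20·log₁₀(7.6/2.0) = 82.7 − 11.60 = 71.10 dB.
fan: 83.0 − 20·log₁₀(15.7/2.0) = 83.0 − 17.90 = 65.10 dB.
pump: 87.6 − 20·log₁₀(27.5/2.0) = 87.6 − 22.77 = 64.83 dB.
Σ 10^(L/10) = 1.918e+07 → L_total = 10·log₁₀(1.918e+07) = 72.83 dB.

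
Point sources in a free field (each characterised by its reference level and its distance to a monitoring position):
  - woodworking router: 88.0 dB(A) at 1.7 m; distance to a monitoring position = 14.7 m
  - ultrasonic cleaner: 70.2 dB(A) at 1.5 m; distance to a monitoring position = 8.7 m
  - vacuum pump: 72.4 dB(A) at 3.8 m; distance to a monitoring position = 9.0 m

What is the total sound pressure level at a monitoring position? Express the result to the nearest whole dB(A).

71 dB(A)

First find each source's level at the receiver (point-source: −20·log₁₀(r/r_ref)), then combine on an intensity basis.
woodworking router: 88.0 − 20·log₁₀(14.7/1.7) = 88.0 − 18.74 = 69.26 dB(A).
ultrasonic cleaner: 70.2 − 20·log₁₀(8.7/1.5) = 70.2 − 15.27 = 54.93 dB(A).
vacuum pump: 72.4 − 20·log₁₀(9.0/3.8) = 72.4 − 7.49 = 64.91 dB(A).
Σ 10^(L/10) = 1.185e+07 → L_total = 10·log₁₀(1.185e+07) = 70.74 dB(A).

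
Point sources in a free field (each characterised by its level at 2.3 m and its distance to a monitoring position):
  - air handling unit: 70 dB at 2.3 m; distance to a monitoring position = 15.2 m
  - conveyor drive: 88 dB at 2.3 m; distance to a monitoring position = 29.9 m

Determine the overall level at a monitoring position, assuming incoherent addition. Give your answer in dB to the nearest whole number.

Propagate each source to the receiver with L = L_ref − 20·log₁₀(r/r_ref), then add intensities.
air handling unit: 70 − 20·log₁₀(15.2/2.3) = 70 − 16.40 = 53.60 dB.
conveyor drive: 88 − 20·log₁₀(29.9/2.3) = 88 − 22.28 = 65.72 dB.
Σ 10^(L/10) = 3.962e+06 → L_total = 10·log₁₀(3.962e+06) = 65.98 dB.

66 dB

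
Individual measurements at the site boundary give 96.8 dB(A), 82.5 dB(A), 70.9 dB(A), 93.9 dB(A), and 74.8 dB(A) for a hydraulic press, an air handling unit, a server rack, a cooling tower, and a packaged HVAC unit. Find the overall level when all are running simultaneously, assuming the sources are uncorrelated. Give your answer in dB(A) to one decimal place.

98.7 dB(A)

For uncorrelated sources the intensities add, so convert each level to linear form, sum, and take 10·log₁₀ of the total.
Σ 10^(L/10) = 10^(96.8/10) + 10^(82.5/10) + 10^(70.9/10) + 10^(93.9/10) + 10^(74.8/10) = 7.461e+09.
L_total = 10·log₁₀(7.461e+09) = 98.73 dB(A).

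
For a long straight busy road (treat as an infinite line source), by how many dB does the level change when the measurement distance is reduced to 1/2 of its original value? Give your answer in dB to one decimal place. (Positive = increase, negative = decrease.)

Line-source spreading: ΔL = −10·log₁₀(r₂/r₁).
ΔL = −10·log₁₀(0.5) = +3.01 dB.

+3.0 dB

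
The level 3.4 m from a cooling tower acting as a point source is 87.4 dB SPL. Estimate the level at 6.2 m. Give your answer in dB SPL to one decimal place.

For a point source, L₂ = L₁ − 20·log₁₀(r₂/r₁).
L₂ = 87.4 − 20·log₁₀(6.2/3.4) = 87.4 − 5.218 = 82.18 dB SPL.

82.2 dB SPL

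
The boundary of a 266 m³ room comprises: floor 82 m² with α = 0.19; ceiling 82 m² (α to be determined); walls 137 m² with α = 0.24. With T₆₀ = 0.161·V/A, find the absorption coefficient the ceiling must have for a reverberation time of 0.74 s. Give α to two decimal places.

0.11

Required total absorption A = 0.161·266/0.74 = 57.87 m².
Absorption from the other surfaces = 82·0.19 + 137·0.24 = 48.46 m², so the ceiling must supply 9.41 m² over 82 m².
α = 9.41/82 = 0.115.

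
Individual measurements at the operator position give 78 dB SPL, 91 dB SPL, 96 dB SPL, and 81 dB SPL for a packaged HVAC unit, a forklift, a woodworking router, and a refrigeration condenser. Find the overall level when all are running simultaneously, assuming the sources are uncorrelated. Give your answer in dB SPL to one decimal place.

97.3 dB SPL

Incoherent sources combine by intensity addition: L_total = 10·log₁₀(Σ 10^(L_i/10)).
Σ 10^(L/10) = 10^(78/10) + 10^(91/10) + 10^(96/10) + 10^(81/10) = 5.429e+09.
L_total = 10·log₁₀(5.429e+09) = 97.35 dB SPL.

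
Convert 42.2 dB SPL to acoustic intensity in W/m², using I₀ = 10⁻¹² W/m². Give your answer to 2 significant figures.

I/I₀ = 10^(42.2/10) = 1.66e+04, so I = 1.66e+04 × 10⁻¹² W/m².

1.7e-08 W/m²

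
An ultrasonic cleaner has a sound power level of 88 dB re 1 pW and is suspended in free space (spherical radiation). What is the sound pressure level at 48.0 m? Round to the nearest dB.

43 dB

L_p = L_w − 10·log₁₀(4π·r²) with r = 48.0 m.
4π·r² = 2.895e+04 m², 10·log₁₀ of that is 44.617 dB.
L_p = 88 − 44.617 = 43.38 dB.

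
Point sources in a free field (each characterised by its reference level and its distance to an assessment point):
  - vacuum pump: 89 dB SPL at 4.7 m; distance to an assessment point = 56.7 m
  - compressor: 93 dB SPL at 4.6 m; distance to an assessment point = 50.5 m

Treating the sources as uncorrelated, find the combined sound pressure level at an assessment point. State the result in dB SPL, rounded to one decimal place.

First find each source's level at the receiver (point-source: −20·log₁₀(r/r_ref)), then combine on an intensity basis.
vacuum pump: 89 − 20·log₁₀(56.7/4.7) = 89 − 21.63 = 67.37 dB SPL.
compressor: 93 − 20·log₁₀(50.5/4.6) = 93 − 20.81 = 72.19 dB SPL.
Σ 10^(L/10) = 2.201e+07 → L_total = 10·log₁₀(2.201e+07) = 73.43 dB SPL.

73.4 dB SPL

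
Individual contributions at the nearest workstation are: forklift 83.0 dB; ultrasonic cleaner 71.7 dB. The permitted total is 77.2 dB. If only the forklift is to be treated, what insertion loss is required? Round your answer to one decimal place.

The untreated sources together contribute 10^(71.7/10) = 1.479e+07, i.e. 71.70 dB.
The limit corresponds to 10^(77.2/10) = 5.248e+07; subtracting the fixed part leaves 3.769e+07 for the forklift, i.e. 75.76 dB.
So the forklift must be reduced from 83.0 to 75.76 dB: IL = 7.24 dB.

7.2 dB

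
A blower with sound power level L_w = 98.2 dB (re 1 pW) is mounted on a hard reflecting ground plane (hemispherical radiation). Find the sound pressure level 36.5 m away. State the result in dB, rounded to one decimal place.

59.0 dB

The power spreads over a hemisphere of area 2π·r², so L_p = L_w − 10·log₁₀(2π·r²).
2π·r² = 8371 m², 10·log₁₀ of that is 39.228 dB.
L_p = 98.2 − 39.228 = 58.97 dB.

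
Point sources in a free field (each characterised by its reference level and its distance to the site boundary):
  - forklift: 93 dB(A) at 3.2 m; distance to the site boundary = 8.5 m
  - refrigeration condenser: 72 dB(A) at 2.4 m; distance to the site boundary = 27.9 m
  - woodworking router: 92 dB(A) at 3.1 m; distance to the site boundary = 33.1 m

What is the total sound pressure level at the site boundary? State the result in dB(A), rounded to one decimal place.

84.7 dB(A)

First find each source's level at the receiver (point-source: −20·log₁₀(r/r_ref)), then combine on an intensity basis.
forklift: 93 − 20·log₁₀(8.5/3.2) = 93 − 8.49 = 84.51 dB(A).
refrigeration condenser: 72 − 20·log₁₀(27.9/2.4) = 72 − 21.31 = 50.69 dB(A).
woodworking router: 92 − 20·log₁₀(33.1/3.1) = 92 − 20.57 = 71.43 dB(A).
Σ 10^(L/10) = 2.968e+08 → L_total = 10·log₁₀(2.968e+08) = 84.72 dB(A).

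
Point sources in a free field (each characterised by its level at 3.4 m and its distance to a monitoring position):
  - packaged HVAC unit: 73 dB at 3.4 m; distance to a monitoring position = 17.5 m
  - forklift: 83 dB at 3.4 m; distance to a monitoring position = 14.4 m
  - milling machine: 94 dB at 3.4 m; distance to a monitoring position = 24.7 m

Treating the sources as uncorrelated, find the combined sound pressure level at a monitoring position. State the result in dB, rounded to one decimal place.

77.7 dB

Apply inverse-square spreading to bring every level to the receiver, then sum 10^(L/10).
packaged HVAC unit: 73 − 20·log₁₀(17.5/3.4) = 73 − 14.23 = 58.77 dB.
forklift: 83 − 20·log₁₀(14.4/3.4) = 83 − 12.54 = 70.46 dB.
milling machine: 94 − 20·log₁₀(24.7/3.4) = 94 − 17.22 = 76.78 dB.
Σ 10^(L/10) = 5.947e+07 → L_total = 10·log₁₀(5.947e+07) = 77.74 dB.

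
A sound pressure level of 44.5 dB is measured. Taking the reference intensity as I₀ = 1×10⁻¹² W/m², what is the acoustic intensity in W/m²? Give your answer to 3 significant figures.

I/I₀ = 10^(44.5/10) = 2.818e+04, so I = 2.818e+04 × 10⁻¹² W/m².

2.82e-08 W/m²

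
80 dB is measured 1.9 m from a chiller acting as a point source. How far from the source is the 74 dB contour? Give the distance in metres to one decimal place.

3.8 m

Point-source spreading drops the level by 20·log₁₀(r₂/r₁); inverting, r₂/r₁ = 10^(ΔL/20).
r₂ = 1.9·10^((80−74)/20) = 1.9·10^(6.0/20) = 3.79 m.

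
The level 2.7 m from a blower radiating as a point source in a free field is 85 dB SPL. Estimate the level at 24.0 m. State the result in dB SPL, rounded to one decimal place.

66.0 dB SPL

For a point source, L₂ = L₁ − 20·log₁₀(r₂/r₁).
L₂ = 85 − 20·log₁₀(24.0/2.7) = 85 − 18.977 = 66.02 dB SPL.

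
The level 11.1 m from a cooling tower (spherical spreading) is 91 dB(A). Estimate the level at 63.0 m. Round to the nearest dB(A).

76 dB(A)

For a point source, L₂ = L₁ − 20·log₁₀(r₂/r₁).
L₂ = 91 − 20·log₁₀(63.0/11.1) = 91 − 15.080 = 75.92 dB(A).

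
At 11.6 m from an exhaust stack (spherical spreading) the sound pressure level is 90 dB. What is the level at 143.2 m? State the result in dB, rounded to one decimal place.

Point-source attenuation: ΔL = 20·log₁₀(r₂/r₁) = 20·log₁₀(143.2/11.6) = 21.830 dB.
L₂ = 90 − 20·log₁₀(143.2/11.6) = 90 − 21.830 = 68.17 dB.

68.2 dB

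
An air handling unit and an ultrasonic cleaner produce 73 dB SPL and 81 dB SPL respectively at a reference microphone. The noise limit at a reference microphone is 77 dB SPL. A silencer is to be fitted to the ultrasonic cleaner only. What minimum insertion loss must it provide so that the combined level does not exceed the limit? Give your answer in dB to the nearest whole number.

Everything except the ultrasonic cleaner sums to 10^(73/10) = 1.995e+07 in linear terms, 73.00 dB SPL.
To meet 77 dB SPL overall, the treated ultrasonic cleaner may contribute at most 10^(77/10) − 1.995e+07 = 3.017e+07, i.e. 74.80 dB SPL.
So the ultrasonic cleaner must be reduced from 81 to 74.80 dB SPL: IL = 6.20 dB.

6 dB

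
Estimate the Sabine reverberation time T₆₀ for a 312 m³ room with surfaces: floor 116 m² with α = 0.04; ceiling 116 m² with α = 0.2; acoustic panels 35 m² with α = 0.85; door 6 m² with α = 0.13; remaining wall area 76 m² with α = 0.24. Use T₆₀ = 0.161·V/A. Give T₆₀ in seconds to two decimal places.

0.66 s

A = Σ Sᵢαᵢ = 116·0.04 + 116·0.2 + 35·0.85 + 6·0.13 + 76·0.24 = 76.61 m².
T₆₀ = 0.161 × 312 / 76.61 = 0.656 s.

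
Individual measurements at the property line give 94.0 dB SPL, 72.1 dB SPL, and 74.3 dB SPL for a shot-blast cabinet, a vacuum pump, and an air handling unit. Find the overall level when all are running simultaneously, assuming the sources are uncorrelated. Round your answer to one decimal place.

Incoherent sources combine by intensity addition: L_total = 10·log₁₀(Σ 10^(L_i/10)).
Σ 10^(L/10) = 10^(94.0/10) + 10^(72.1/10) + 10^(74.3/10) = 2.555e+09.
L_total = 10·log₁₀(2.555e+09) = 94.07 dB SPL.

94.1 dB SPL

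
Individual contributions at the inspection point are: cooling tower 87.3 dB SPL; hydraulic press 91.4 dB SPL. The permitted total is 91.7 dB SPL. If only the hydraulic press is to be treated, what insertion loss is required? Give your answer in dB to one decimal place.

1.7 dB

Everything except the hydraulic press sums to 10^(87.3/10) = 5.370e+08 in linear terms, 87.30 dB SPL.
To meet 91.7 dB SPL overall, the treated hydraulic press may contribute at most 10^(91.7/10) − 5.370e+08 = 9.421e+08, i.e. 89.74 dB SPL.
Required insertion loss = 91.4 − 89.74 = 1.66 dB.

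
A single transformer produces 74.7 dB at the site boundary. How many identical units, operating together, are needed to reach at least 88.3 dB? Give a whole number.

The shortfall is 88.3 − 74.7 = 13.6 dB, and N units add 10·log₁₀ N, so need 10·log₁₀ N ≥ 13.6.
N ≥ 10^(13.6/10) = 22.909, so N = 23.

23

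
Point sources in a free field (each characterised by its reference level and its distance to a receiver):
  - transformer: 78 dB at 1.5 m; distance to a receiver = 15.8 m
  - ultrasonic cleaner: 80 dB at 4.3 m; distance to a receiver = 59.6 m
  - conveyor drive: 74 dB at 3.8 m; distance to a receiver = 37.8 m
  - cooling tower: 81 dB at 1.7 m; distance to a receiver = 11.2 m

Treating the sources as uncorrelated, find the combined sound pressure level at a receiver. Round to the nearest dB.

66 dB

Propagate each source to the receiver with L = L_ref − 20·log₁₀(r/r_ref), then add intensities.
transformer: 78 − 20·log₁₀(15.8/1.5) = 78 − 20.45 = 57.55 dB.
ultrasonic cleaner: 80 − 20·log₁₀(59.6/4.3) = 80 − 22.84 = 57.16 dB.
conveyor drive: 74 − 20·log₁₀(37.8/3.8) = 74 − 19.95 = 54.05 dB.
cooling tower: 81 − 20·log₁₀(11.2/1.7) = 81 − 16.38 = 64.62 dB.
Σ 10^(L/10) = 4.243e+06 → L_total = 10·log₁₀(4.243e+06) = 66.28 dB.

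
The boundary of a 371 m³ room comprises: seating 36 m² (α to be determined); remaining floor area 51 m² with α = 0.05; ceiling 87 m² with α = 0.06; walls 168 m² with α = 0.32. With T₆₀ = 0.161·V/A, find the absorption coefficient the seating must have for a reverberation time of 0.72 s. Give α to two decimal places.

Required total absorption A = 0.161·371/0.72 = 82.96 m².
Absorption from the other surfaces = 51·0.05 + 87·0.06 + 168·0.32 = 61.53 m², so the seating must supply 21.43 m² over 36 m².
α = 21.43/36 = 0.595.

0.60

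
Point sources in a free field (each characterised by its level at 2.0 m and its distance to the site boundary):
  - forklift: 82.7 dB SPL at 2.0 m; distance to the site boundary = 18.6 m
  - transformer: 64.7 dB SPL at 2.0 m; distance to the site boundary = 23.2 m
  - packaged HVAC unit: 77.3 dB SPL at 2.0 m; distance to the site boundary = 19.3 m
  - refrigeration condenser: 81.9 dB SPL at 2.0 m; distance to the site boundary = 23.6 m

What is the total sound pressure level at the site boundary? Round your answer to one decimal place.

Apply inverse-square spreading to bring every level to the receiver, then sum 10^(L/10).
forklift: 82.7 − 20·log₁₀(18.6/2.0) = 82.7 − 19.37 = 63.33 dB SPL.
transformer: 64.7 − 20·log₁₀(23.2/2.0) = 64.7 − 21.29 = 43.41 dB SPL.
packaged HVAC unit: 77.3 − 20·log₁₀(19.3/2.0) = 77.3 − 19.69 = 57.61 dB SPL.
refrigeration condenser: 81.9 − 20·log₁₀(23.6/2.0) = 81.9 − 21.44 = 60.46 dB SPL.
Σ 10^(L/10) = 3.864e+06 → L_total = 10·log₁₀(3.864e+06) = 65.87 dB SPL.

65.9 dB SPL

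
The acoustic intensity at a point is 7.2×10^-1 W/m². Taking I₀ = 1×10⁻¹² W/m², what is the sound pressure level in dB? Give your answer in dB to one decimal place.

118.6 dB

I/I₀ = 7.2×10^-1/10⁻¹² = 7.2×10^11, and L = 10·log₁₀(I/I₀).
L = 10·(0.8573 + 11) = 118.57 dB.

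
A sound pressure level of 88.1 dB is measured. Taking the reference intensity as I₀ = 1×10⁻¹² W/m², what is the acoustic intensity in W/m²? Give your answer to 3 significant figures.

0.000646 W/m²

I/I₀ = 10^(88.1/10) = 6.457e+08, so I = 6.457e+08 × 10⁻¹² W/m².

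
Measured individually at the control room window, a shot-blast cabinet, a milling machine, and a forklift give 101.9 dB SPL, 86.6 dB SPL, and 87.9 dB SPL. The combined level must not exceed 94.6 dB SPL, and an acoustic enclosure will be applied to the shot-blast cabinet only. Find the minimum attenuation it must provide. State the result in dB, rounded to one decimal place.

9.3 dB

Fixed contribution from the other sources: Σ 10^(L/10) = 10^(86.6/10) + 10^(87.9/10) = 1.074e+09 (90.31 dB SPL).
The limit corresponds to 10^(94.6/10) = 2.884e+09; subtracting the fixed part leaves 1.810e+09 for the shot-blast cabinet, i.e. 92.58 dB SPL.
So the shot-blast cabinet must be reduced from 101.9 to 92.58 dB SPL: IL = 9.32 dB.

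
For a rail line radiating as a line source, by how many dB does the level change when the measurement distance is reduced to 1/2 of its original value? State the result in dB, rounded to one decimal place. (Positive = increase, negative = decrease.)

A line source loses 3 dB per doubling of distance; generally ΔL = −10·log₁₀(r₂/r₁).
ΔL = −10·log₁₀(0.5) = +3.01 dB.

+3.0 dB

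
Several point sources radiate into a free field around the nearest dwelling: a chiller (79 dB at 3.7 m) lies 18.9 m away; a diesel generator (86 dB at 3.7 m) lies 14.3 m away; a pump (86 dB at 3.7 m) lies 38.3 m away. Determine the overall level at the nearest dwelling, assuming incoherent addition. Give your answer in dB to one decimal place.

Apply inverse-square spreading to bring every level to the receiver, then sum 10^(L/10).
chiller: 79 − 20·log₁₀(18.9/3.7) = 79 − 14.17 = 64.83 dB.
diesel generator: 86 − 20·log₁₀(14.3/3.7) = 86 − 11.74 = 74.26 dB.
pump: 86 − 20·log₁₀(38.3/3.7) = 86 − 20.30 = 65.70 dB.
Σ 10^(L/10) = 3.341e+07 → L_total = 10·log₁₀(3.341e+07) = 75.24 dB.

75.2 dB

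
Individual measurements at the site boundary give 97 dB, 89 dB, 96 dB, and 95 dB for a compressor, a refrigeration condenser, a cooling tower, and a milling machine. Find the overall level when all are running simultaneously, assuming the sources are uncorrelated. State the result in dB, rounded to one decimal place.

101.1 dB

Incoherent sources combine by intensity addition: L_total = 10·log₁₀(Σ 10^(L_i/10)).
Σ 10^(L/10) = 10^(97/10) + 10^(89/10) + 10^(96/10) + 10^(95/10) = 1.295e+10.
L_total = 10·log₁₀(1.295e+10) = 101.12 dB.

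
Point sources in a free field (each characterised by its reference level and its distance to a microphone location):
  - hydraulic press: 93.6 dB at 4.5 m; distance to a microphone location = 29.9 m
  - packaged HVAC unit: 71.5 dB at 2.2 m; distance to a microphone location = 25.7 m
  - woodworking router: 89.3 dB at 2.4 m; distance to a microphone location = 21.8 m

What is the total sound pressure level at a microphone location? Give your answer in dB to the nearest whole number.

Propagate each source to the receiver with L = L_ref − 20·log₁₀(r/r_ref), then add intensities.
hydraulic press: 93.6 − 20·log₁₀(29.9/4.5) = 93.6 − 16.45 = 77.15 dB.
packaged HVAC unit: 71.5 − 20·log₁₀(25.7/2.2) = 71.5 − 21.35 = 50.15 dB.
woodworking router: 89.3 − 20·log₁₀(21.8/2.4) = 89.3 − 19.16 = 70.14 dB.
Σ 10^(L/10) = 6.231e+07 → L_total = 10·log₁₀(6.231e+07) = 77.95 dB.

78 dB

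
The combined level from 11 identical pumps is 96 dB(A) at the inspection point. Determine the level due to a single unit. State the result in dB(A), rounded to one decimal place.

For N identical incoherent sources L_total = L₁ + 10·log₁₀ N, so L₁ = 96 − 10·log₁₀(11) = 96 − 10.414.

85.6 dB(A)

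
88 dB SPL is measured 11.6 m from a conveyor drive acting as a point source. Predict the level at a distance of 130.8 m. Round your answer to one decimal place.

67.0 dB SPL

Point-source attenuation: ΔL = 20·log₁₀(r₂/r₁) = 20·log₁₀(130.8/11.6) = 21.043 dB.
L₂ = 88 − 20·log₁₀(130.8/11.6) = 88 − 21.043 = 66.96 dB SPL.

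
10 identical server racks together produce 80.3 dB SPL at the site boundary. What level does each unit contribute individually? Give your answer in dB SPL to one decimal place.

70.3 dB SPL

10 equal contributions raise the level by 10·log₁₀ 10 = 10.000 dB, so each unit alone gives 80.3 − 10.000.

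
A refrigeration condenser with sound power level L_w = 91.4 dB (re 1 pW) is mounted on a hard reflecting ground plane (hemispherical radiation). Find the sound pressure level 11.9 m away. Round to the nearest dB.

62 dB

L_p = L_w − 10·log₁₀(2π·r²) with r = 11.9 m.
2π·r² = 889.8 m², 10·log₁₀ of that is 29.493 dB.
L_p = 91.4 − 29.493 = 61.91 dB.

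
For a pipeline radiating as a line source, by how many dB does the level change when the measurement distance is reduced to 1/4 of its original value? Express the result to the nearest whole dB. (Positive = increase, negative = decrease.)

+6 dB

With cylindrical spreading the level changes by −10·log₁₀(r₂/r₁).
ΔL = −10·log₁₀(0.25) = +6.02 dB.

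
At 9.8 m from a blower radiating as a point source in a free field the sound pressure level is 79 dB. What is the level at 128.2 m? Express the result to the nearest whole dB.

For a point source, L₂ = L₁ − 20·log₁₀(r₂/r₁).
L₂ = 79 − 20·log₁₀(128.2/9.8) = 79 − 22.333 = 56.67 dB.

57 dB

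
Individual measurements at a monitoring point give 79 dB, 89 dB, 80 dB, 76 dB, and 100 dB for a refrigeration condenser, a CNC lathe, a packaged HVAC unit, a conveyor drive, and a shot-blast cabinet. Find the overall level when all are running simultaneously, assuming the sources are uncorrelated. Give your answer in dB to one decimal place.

Incoherent sources combine by intensity addition: L_total = 10·log₁₀(Σ 10^(L_i/10)).
Σ 10^(L/10) = 10^(79/10) + 10^(89/10) + 10^(80/10) + 10^(76/10) + 10^(100/10) = 1.101e+10.
L_total = 10·log₁₀(1.101e+10) = 100.42 dB.

100.4 dB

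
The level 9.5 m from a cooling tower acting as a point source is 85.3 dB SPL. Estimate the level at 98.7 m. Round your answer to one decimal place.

65.0 dB SPL

Spherical spreading from a point source gives a 20·log₁₀(r₂/r₁) drop.
L₂ = 85.3 − 20·log₁₀(98.7/9.5) = 85.3 − 20.332 = 64.97 dB SPL.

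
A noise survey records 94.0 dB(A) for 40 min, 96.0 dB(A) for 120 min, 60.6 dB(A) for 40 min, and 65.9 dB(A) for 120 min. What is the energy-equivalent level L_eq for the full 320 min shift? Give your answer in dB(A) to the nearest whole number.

The energy average is taken in the linear domain: L_eq = 10·log₁₀[(Σ tᵢ·10^(Lᵢ/10))/T], T = 320 min.
Σ tᵢ·10^(Lᵢ/10) = 40·10^(94.0/10) + 120·10^(96.0/10) + 40·10^(60.6/10) + 120·10^(65.9/10) = 5.787e+11.
L_eq = 10·log₁₀(5.787e+11/320) = 92.57 dB(A).

93 dB(A)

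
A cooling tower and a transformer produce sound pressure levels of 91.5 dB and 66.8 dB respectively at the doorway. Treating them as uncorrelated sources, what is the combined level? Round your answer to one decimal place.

91.5 dB

For uncorrelated sources the intensities add, so convert each level to linear form, sum, and take 10·log₁₀ of the total.
Σ 10^(L/10) = 10^(91.5/10) + 10^(66.8/10) = 1.417e+09.
L_total = 10·log₁₀(1.417e+09) = 91.51 dB.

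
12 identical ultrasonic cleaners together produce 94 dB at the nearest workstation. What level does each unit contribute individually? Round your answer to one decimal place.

83.2 dB

Dividing the total intensity by 12 lowers the level by 10·log₁₀ 12 = 10.792 dB: L₁ = 94 − 10.792.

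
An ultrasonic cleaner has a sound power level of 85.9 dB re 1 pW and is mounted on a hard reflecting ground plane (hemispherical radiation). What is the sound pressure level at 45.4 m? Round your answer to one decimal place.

The power spreads over a hemisphere of area 2π·r², so L_p = L_w − 10·log₁₀(2π·r²).
2π·r² = 1.295e+04 m², 10·log₁₀ of that is 41.123 dB.
L_p = 85.9 − 41.123 = 44.78 dB.

44.8 dB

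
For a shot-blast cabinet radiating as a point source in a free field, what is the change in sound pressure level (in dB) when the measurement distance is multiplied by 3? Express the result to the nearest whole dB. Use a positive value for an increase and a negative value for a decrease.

-10 dB

With spherical spreading the level changes by −20·log₁₀(r₂/r₁).
ΔL = −20·log₁₀(3) = -9.54 dB.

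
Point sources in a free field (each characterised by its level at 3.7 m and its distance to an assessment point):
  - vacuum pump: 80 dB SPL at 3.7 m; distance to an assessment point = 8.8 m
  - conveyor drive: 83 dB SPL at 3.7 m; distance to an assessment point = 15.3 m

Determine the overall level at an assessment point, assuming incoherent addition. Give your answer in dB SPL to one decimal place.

74.7 dB SPL

Propagate each source to the receiver with L = L_ref − 20·log₁₀(r/r_ref), then add intensities.
vacuum pump: 80 − 20·log₁₀(8.8/3.7) = 80 − 7.53 = 72.47 dB SPL.
conveyor drive: 83 − 20·log₁₀(15.3/3.7) = 83 − 12.33 = 70.67 dB SPL.
Σ 10^(L/10) = 2.935e+07 → L_total = 10·log₁₀(2.935e+07) = 74.68 dB SPL.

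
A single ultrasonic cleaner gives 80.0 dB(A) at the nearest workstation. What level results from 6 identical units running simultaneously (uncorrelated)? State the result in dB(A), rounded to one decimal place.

L_total = L₁ + 10·log₁₀ N for N identical incoherent sources.
L_total = 80.0 + 10·log₁₀(6) = 80.0 + 7.782 = 87.78 dB(A).

87.8 dB(A)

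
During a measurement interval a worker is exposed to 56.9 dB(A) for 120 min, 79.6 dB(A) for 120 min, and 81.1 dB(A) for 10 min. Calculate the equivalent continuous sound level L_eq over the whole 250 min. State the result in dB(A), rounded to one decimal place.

76.9 dB(A)

L_eq = 10·log₁₀[(1/T)·Σ tᵢ·10^(Lᵢ/10)] with T = 250 min.
Σ tᵢ·10^(Lᵢ/10) = 120·10^(56.9/10) + 120·10^(79.6/10) + 10·10^(81.1/10) = 1.229e+10.
L_eq = 10·log₁₀(1.229e+10/250) = 76.92 dB(A).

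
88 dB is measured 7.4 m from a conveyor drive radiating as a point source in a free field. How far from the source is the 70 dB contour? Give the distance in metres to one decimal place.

Point-source spreading drops the level by 20·log₁₀(r₂/r₁); inverting, r₂/r₁ = 10^(ΔL/20).
r₂ = 7.4·10^((88−70)/20) = 7.4·10^(18.0/20) = 58.78 m.

58.8 m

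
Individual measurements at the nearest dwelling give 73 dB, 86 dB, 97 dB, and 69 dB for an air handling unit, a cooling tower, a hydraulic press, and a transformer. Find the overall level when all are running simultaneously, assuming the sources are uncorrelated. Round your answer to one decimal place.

For uncorrelated sources the intensities add, so convert each level to linear form, sum, and take 10·log₁₀ of the total.
Σ 10^(L/10) = 10^(73/10) + 10^(86/10) + 10^(97/10) + 10^(69/10) = 5.438e+09.
L_total = 10·log₁₀(5.438e+09) = 97.35 dB.

97.4 dB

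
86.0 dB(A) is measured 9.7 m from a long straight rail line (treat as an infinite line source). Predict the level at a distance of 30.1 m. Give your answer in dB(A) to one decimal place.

81.1 dB(A)

Line-source attenuation: ΔL = 10·log₁₀(r₂/r₁) = 10·log₁₀(30.1/9.7) = 4.918 dB.
L₂ = 86.0 − 10·log₁₀(30.1/9.7) = 86.0 − 4.918 = 81.08 dB(A).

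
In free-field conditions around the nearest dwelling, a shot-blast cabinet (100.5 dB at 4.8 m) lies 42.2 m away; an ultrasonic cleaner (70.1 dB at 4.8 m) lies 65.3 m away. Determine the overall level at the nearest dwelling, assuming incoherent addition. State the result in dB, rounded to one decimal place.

81.6 dB

Apply inverse-square spreading to bring every level to the receiver, then sum 10^(L/10).
shot-blast cabinet: 100.5 − 20·log₁₀(42.2/4.8) = 100.5 − 18.88 = 81.62 dB.
ultrasonic cleaner: 70.1 − 20·log₁₀(65.3/4.8) = 70.1 − 22.67 = 47.43 dB.
Σ 10^(L/10) = 1.452e+08 → L_total = 10·log₁₀(1.452e+08) = 81.62 dB.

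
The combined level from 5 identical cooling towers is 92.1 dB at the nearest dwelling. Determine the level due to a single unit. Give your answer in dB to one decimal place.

5 equal contributions raise the level by 10·log₁₀ 5 = 6.990 dB, so each unit alone gives 92.1 − 6.990.

85.1 dB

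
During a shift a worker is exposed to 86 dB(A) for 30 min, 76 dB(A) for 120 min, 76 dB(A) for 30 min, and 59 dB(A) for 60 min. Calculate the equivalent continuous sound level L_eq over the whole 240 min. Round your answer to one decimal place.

78.7 dB(A)

The energy average is taken in the linear domain: L_eq = 10·log₁₀[(Σ tᵢ·10^(Lᵢ/10))/T], T = 240 min.
Σ tᵢ·10^(Lᵢ/10) = 30·10^(86/10) + 120·10^(76/10) + 30·10^(76/10) + 60·10^(59/10) = 1.796e+10.
L_eq = 10·log₁₀(1.796e+10/240) = 78.74 dB(A).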